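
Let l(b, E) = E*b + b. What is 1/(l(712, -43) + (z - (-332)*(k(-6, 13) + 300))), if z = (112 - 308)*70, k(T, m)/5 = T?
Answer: 1/46016 ≈ 2.1732e-5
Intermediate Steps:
k(T, m) = 5*T
l(b, E) = b + E*b
z = -13720 (z = -196*70 = -13720)
1/(l(712, -43) + (z - (-332)*(k(-6, 13) + 300))) = 1/(712*(1 - 43) + (-13720 - (-332)*(5*(-6) + 300))) = 1/(712*(-42) + (-13720 - (-332)*(-30 + 300))) = 1/(-29904 + (-13720 - (-332)*270)) = 1/(-29904 + (-13720 - 1*(-89640))) = 1/(-29904 + (-13720 + 89640)) = 1/(-29904 + 75920) = 1/46016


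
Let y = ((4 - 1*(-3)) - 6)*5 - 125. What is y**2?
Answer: 14400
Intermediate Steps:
y = -120 (y = ((4 + 3) - 6)*5 - 125 = (7 - 6)*5 - 125 = 1*5 - 125 = 5 - 125 = -120)
y**2 = (-120)**2 = 14400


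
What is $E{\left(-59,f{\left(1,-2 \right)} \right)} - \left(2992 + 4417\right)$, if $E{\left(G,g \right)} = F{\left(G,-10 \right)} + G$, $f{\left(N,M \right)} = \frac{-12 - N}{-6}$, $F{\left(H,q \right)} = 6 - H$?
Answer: $-7403$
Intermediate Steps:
$f{\left(N,M \right)} = 2 + \frac{N}{6}$ ($f{\left(N,M \right)} = \left(-12 - N\right) \left(- \frac{1}{6}\right) = 2 + \frac{N}{6}$)
$E{\left(G,g \right)} = 6$ ($E{\left(G,g \right)} = \left(6 - G\right) + G = 6$)
$E{\left(-59,f{\left(1,-2 \right)} \right)} - \left(2992 + 4417\right) = 6 - \left(2992 + 4417\right) = 6 - 7409 = -7403$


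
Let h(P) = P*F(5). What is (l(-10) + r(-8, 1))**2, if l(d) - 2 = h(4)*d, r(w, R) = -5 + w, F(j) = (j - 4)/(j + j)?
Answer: 225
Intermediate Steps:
F(j) = (-4 + j)/(2*j) (F(j) = (-4 + j)/((2*j)) = (-4 + j)*(1/(2*j)) = (-4 + j)/(2*j))
h(P) = P/10 (h(P) = P*((1/2)*(-4 + 5)/5) = P*((1/2)*(1/5)*1) = P*(1/10) = P/10)
l(d) = 2 + 2*d/5 (l(d) = 2 + ((1/10)*4)*d = 2 + 2*d/5)
(l(-10) + r(-8, 1))**2 = ((2 + (2/5)*(-10)) + (-5 - 8))**2 = ((2 - 4) - 13)**2 = (-2 - 13)**2 = (-15)**2 = 225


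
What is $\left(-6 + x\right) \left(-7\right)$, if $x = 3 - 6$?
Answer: $63$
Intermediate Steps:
$x = -3$ ($x = 3 - 6 = -3$)
$\left(-6 + x\right) \left(-7\right) = \left(-6 - 3\right) \left(-7\right) = \left(-9\right) \left(-7\right) = 63$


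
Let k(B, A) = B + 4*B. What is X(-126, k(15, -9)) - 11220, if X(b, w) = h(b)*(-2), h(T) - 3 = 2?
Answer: -11230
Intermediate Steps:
h(T) = 5 (h(T) = 3 + 2 = 5)
k(B, A) = 5*B
X(b, w) = -10 (X(b, w) = 5*(-2) = -10)
X(-126, k(15, -9)) - 11220 = -10 - 11220 = -11230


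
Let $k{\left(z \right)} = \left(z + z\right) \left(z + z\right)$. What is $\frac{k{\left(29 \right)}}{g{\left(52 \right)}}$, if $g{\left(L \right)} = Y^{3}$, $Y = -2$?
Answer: $- \frac{841}{2} \approx -420.5$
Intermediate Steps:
$k{\left(z \right)} = 4 z^{2}$ ($k{\left(z \right)} = 2 z 2 z = 4 z^{2}$)
$g{\left(L \right)} = -8$ ($g{\left(L \right)} = \left(-2\right)^{3} = -8$)
$\frac{k{\left(29 \right)}}{g{\left(52 \right)}} = \frac{4 \cdot 29^{2}}{-8} = 4 \cdot 841 \left(- \frac{1}{8}\right) = 3364 \left(- \frac{1}{8}\right) = - \frac{841}{2}$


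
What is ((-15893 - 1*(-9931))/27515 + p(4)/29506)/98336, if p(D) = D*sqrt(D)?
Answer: -6274809/2851243856080 ≈ -2.2007e-6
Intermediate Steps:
p(D) = D**(3/2)
((-15893 - 1*(-9931))/27515 + p(4)/29506)/98336 = ((-15893 - 1*(-9931))/27515 + 4**(3/2)/29506)/98336 = ((-15893 + 9931)*(1/27515) + 8*(1/29506))*(1/98336) = (-5962*1/27515 + 4/14753)*(1/98336) = (-5962/27515 + 4/14753)*(1/98336) = -87847326/405928795*1/98336 = -6274809/2851243856080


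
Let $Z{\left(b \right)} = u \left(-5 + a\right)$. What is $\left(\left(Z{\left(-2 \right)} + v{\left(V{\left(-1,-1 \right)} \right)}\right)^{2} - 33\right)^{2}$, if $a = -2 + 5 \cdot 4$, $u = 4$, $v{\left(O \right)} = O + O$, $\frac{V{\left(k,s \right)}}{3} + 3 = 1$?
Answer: $2455489$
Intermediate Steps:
$V{\left(k,s \right)} = -6$ ($V{\left(k,s \right)} = -9 + 3 \cdot 1 = -9 + 3 = -6$)
$v{\left(O \right)} = 2 O$
$a = 18$ ($a = -2 + 20 = 18$)
$Z{\left(b \right)} = 52$ ($Z{\left(b \right)} = 4 \left(-5 + 18\right) = 4 \cdot 13 = 52$)
$\left(\left(Z{\left(-2 \right)} + v{\left(V{\left(-1,-1 \right)} \right)}\right)^{2} - 33\right)^{2} = \left(\left(52 + 2 \left(-6\right)\right)^{2} - 33\right)^{2} = \left(\left(52 - 12\right)^{2} - 33\right)^{2} = \left(40^{2} - 33\right)^{2} = \left(1600 - 33\right)^{2} = 1567^{2} = 2455489$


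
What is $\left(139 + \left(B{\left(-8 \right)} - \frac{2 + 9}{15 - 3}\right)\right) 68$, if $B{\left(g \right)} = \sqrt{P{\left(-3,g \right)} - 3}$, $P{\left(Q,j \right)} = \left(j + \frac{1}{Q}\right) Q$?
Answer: $\frac{28169}{3} + 68 \sqrt{22} \approx 9708.6$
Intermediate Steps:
$P{\left(Q,j \right)} = Q \left(j + \frac{1}{Q}\right)$
$B{\left(g \right)} = \sqrt{-2 - 3 g}$ ($B{\left(g \right)} = \sqrt{\left(1 - 3 g\right) - 3} = \sqrt{-2 - 3 g}$)
$\left(139 + \left(B{\left(-8 \right)} - \frac{2 + 9}{15 - 3}\right)\right) 68 = \left(139 - \left(- \sqrt{-2 - -24} + \frac{2 + 9}{15 - 3}\right)\right) 68 = \left(139 + \left(\sqrt{-2 + 24} - \frac{11}{12}\right)\right) 68 = \left(139 + \left(\sqrt{22} - 11 \cdot \frac{1}{12}\right)\right) 68 = \left(139 + \left(\sqrt{22} - \frac{11}{12}\right)\right) 68 = \left(139 - \left(\frac{11}{12} - \sqrt{22}\right)\right) 68 = \left(\frac{1657}{12} + \sqrt{22}\right) 68 = \frac{28169}{3} + 68 \sqrt{22}$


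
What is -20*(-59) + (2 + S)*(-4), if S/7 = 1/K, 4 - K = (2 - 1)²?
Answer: 3488/3 ≈ 1162.7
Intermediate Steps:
K = 3 (K = 4 - (2 - 1)² = 4 - 1*1² = 4 - 1*1 = 4 - 1 = 3)
S = 7/3 ≈ 2.3333
-20*(-59) + (2 + S)*(-4) = -20*(-59) + (2 + 7/3)*(-4) = 1180 + (13/3)*(-4) = 1180 - 52/3 = 3488/3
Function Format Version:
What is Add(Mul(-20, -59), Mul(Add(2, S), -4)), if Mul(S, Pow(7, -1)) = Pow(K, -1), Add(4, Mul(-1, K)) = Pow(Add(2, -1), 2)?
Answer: Rational(3488, 3) ≈ 1162.7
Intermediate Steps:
K = 3 (K = Add(4, Mul(-1, Pow(Add(2, -1), 2))) = Add(4, Mul(-1, Pow(1, 2))) = Add(4, Mul(-1, 1)) = Add(4, -1) = 3)
S = Rational(7, 3) (S = Mul(7, Pow(3, -1)) = Mul(7, Rational(1, 3)) = Rational(7, 3) ≈ 2.3333)
Add(Mul(-20, -59), Mul(Add(2, S), -4)) = Add(Mul(-20, -59), Mul(Add(2, Rational(7, 3)), -4)) = Add(1180, Mul(Rational(13, 3), -4)) = Add(1180, Rational(-52, 3)) = Rational(3488, 3)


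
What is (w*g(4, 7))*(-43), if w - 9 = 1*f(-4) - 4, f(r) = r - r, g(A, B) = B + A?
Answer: -2365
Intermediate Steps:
g(A, B) = A + B
f(r) = 0
w = 5 (w = 9 + (1*0 - 4) = 9 + (0 - 4) = 9 - 4 = 5)
(w*g(4, 7))*(-43) = (5*(4 + 7))*(-43) = (5*11)*(-43) = 55*(-43) = -2365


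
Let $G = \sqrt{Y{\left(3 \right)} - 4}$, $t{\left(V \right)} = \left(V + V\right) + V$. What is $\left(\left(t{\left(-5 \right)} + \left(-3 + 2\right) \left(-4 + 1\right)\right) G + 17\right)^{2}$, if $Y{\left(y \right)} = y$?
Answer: $145 - 408 i \approx 145.0 - 408.0 i$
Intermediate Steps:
$t{\left(V \right)} = 3 V$ ($t{\left(V \right)} = 2 V + V = 3 V$)
$G = i$ ($G = \sqrt{3 - 4} = \sqrt{-1} = i \approx 1.0 i$)
$\left(\left(t{\left(-5 \right)} + \left(-3 + 2\right) \left(-4 + 1\right)\right) G + 17\right)^{2} = \left(\left(3 \left(-5\right) + \left(-3 + 2\right) \left(-4 + 1\right)\right) i + 17\right)^{2} = \left(\left(-15 - -3\right) i + 17\right)^{2} = \left(\left(-15 + 3\right) i + 17\right)^{2} = \left(- 12 i + 17\right)^{2} = \left(17 - 12 i\right)^{2}$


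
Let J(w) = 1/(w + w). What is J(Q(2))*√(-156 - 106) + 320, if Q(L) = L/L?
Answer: 320 + I*√262/2 ≈ 320.0 + 8.0932*I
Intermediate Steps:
Q(L) = 1
J(w) = 1/(2*w)
J(Q(2))*√(-156 - 106) + 320 = ((½)/1)*√(-156 - 106) + 320 = ((½)*1)*√(-262) + 320 = (I*√262)/2 + 320 = I*√262/2 + 320 = 320 + I*√262/2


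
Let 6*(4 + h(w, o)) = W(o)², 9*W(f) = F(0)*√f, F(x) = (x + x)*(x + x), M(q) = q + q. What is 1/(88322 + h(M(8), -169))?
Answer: 1/88318 ≈ 1.1323e-5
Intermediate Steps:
M(q) = 2*q
F(x) = 4*x² (F(x) = (2*x)*(2*x) = 4*x²)
W(f) = 0 (W(f) = ((4*0²)*√f)/9 = ((4*0)*√f)/9 = (0*√f)/9 = (⅑)*0 = 0)
h(w, o) = -4 (h(w, o) = -4 + (⅙)*0² = -4 + (⅙)*0 = -4 + 0 = -4)
1/(88322 + h(M(8), -169)) = 1/(88322 - 4) = 1/88318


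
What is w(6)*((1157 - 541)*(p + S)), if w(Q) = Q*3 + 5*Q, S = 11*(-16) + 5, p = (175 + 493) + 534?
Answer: 30484608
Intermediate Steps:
p = 1202 (p = 668 + 534 = 1202)
S = -171 (S = -176 + 5 = -171)
w(Q) = 8*Q (w(Q) = 3*Q + 5*Q = 8*Q)
w(6)*((1157 - 541)*(p + S)) = (8*6)*((1157 - 541)*(1202 - 171)) = 48*(616*1031) = 48*635096 = 30484608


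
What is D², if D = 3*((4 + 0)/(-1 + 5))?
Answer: 9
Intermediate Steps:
D = 3 (D = 3*(4/4) = 3*((¼)*4) = 3*1 = 3)
D² = 3² = 9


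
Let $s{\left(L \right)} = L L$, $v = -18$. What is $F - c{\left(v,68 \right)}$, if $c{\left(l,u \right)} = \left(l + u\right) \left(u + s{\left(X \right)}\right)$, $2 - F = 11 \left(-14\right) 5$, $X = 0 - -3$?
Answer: $-3078$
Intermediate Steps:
$X = 3$ ($X = 0 + 3 = 3$)
$F = 772$ ($F = 2 - 11 \left(-14\right) 5 = 2 - \left(-154\right) 5 = 2 - -770 = 2 + 770 = 772$)
$s{\left(L \right)} = L^{2}$
$c{\left(l,u \right)} = \left(9 + u\right) \left(l + u\right)$ ($c{\left(l,u \right)} = \left(l + u\right) \left(u + 3^{2}\right) = \left(l + u\right) \left(u + 9\right) = \left(l + u\right) \left(9 + u\right) = \left(9 + u\right) \left(l + u\right)$)
$F - c{\left(v,68 \right)} = 772 - \left(68^{2} + 9 \left(-18\right) + 9 \cdot 68 - 1224\right) = 772 - \left(4624 - 162 + 612 - 1224\right) = 772 - 3850 = -3078$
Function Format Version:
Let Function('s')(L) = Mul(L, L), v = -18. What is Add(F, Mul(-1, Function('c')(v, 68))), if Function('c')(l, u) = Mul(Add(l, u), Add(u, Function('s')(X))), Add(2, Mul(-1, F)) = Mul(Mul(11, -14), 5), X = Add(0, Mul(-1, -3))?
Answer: -3078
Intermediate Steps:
X = 3 (X = Add(0, 3) = 3)
F = 772 (F = Add(2, Mul(-1, Mul(Mul(11, -14), 5))) = Add(2, Mul(-1, Mul(-154, 5))) = Add(2, Mul(-1, -770)) = Add(2, 770) = 772)
Function('s')(L) = Pow(L, 2)
Function('c')(l, u) = Mul(Add(9, u), Add(l, u)) (Function('c')(l, u) = Mul(Add(l, u), Add(u, Pow(3, 2))) = Mul(Add(l, u), Add(u, 9)) = Mul(Add(l, u), Add(9, u)) = Mul(Add(9, u), Add(l, u)))
Add(F, Mul(-1, Function('c')(v, 68))) = Add(772, Mul(-1, Add(Pow(68, 2), Mul(9, -18), Mul(9, 68), Mul(-18, 68)))) = Add(772, Mul(-1, Add(4624, -162, 612, -1224))) = Add(772, Mul(-1, 3850)) = Add(772, -3850) = -3078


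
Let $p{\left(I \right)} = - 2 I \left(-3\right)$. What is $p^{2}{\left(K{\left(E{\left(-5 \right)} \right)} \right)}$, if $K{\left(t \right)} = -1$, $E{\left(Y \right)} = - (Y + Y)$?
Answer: $36$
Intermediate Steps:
$E{\left(Y \right)} = - 2 Y$
$p{\left(I \right)} = 6 I$
$p^{2}{\left(K{\left(E{\left(-5 \right)} \right)} \right)} = \left(6 \left(-1\right)\right)^{2} = \left(-6\right)^{2} = 36$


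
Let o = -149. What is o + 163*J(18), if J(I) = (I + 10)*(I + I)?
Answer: 164155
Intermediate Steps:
J(I) = 2*I*(10 + I) (J(I) = (10 + I)*(2*I) = 2*I*(10 + I))
o + 163*J(18) = -149 + 163*(2*18*(10 + 18)) = -149 + 163*(2*18*28) = -149 + 163*1008 = -149 + 164304 = 164155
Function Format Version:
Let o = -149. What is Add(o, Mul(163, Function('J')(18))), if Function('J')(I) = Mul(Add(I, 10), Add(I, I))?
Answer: 164155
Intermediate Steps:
Function('J')(I) = Mul(2, I, Add(10, I)) (Function('J')(I) = Mul(Add(10, I), Mul(2, I)) = Mul(2, I, Add(10, I)))
Add(o, Mul(163, Function('J')(18))) = Add(-149, Mul(163, Mul(2, 18, Add(10, 18)))) = Add(-149, Mul(163, Mul(2, 18, 28))) = Add(-149, Mul(163, 1008)) = Add(-149, 164304) = 164155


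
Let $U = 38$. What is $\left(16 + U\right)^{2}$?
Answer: $2916$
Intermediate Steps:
$\left(16 + U\right)^{2} = \left(16 + 38\right)^{2} = 54^{2} = 2916$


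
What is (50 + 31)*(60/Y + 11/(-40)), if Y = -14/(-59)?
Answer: 5728563/280 ≈ 20459.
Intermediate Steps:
Y = 14/59 (Y = -14*(-1/59) = 14/59 ≈ 0.23729)
(50 + 31)*(60/Y + 11/(-40)) = (50 + 31)*(60/(14/59) + 11/(-40)) = 81*(60*(59/14) + 11*(-1/40)) = 81*(1770/7 - 11/40) = 81*(70723/280) = 5728563/280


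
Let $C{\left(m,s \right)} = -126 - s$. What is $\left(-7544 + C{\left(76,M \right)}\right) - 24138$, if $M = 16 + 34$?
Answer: $-31858$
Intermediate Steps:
$M = 50$
$\left(-7544 + C{\left(76,M \right)}\right) - 24138 = \left(-7544 - 176\right) - 24138 = -7720 - 24138 = -31858$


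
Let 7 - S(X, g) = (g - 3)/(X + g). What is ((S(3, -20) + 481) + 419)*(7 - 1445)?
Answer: -22139448/17 ≈ -1.3023e+6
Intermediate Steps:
S(X, g) = 7 - (-3 + g)/(X + g) (S(X, g) = 7 - (g - 3)/(X + g) = 7 - (-3 + g)/(X + g))
((S(3, -20) + 481) + 419)*(7 - 1445) = (((3 + 6*(-20) + 7*3)/(3 - 20) + 481) + 419)*(7 - 1445) = (((3 - 120 + 21)/(-17) + 481) + 419)*(-1438) = ((-1/17*(-96) + 481) + 419)*(-1438) = ((96/17 + 481) + 419)*(-1438) = (8273/17 + 419)*(-1438) = (15396/17)*(-1438) = -22139448/17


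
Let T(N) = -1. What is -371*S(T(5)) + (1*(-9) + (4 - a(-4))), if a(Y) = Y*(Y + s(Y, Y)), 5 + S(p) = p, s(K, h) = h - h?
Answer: 2205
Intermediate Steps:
s(K, h) = 0
S(p) = -5 + p
a(Y) = Y² (a(Y) = Y*(Y + 0) = Y*Y = Y²)
-371*S(T(5)) + (1*(-9) + (4 - a(-4))) = -371*(-5 - 1) + (1*(-9) + (4 - 1*(-4)²)) = -371*(-6) + (-9 + (4 - 1*16)) = 2226 + (-9 + (4 - 16)) = 2226 + (-9 - 12) = 2226 - 21 = 2205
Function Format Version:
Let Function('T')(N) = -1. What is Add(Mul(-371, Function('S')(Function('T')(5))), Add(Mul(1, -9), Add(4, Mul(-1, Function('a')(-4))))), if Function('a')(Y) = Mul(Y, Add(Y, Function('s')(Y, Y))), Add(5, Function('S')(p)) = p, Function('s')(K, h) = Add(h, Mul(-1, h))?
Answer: 2205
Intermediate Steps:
Function('s')(K, h) = 0
Function('S')(p) = Add(-5, p)
Function('a')(Y) = Pow(Y, 2) (Function('a')(Y) = Mul(Y, Add(Y, 0)) = Mul(Y, Y) = Pow(Y, 2))
Add(Mul(-371, Function('S')(Function('T')(5))), Add(Mul(1, -9), Add(4, Mul(-1, Function('a')(-4))))) = Add(Mul(-371, Add(-5, -1)), Add(Mul(1, -9), Add(4, Mul(-1, Pow(-4, 2))))) = Add(Mul(-371, -6), Add(-9, Add(4, Mul(-1, 16)))) = Add(2226, Add(-9, Add(4, -16))) = Add(2226, Add(-9, -12)) = Add(2226, -21) = 2205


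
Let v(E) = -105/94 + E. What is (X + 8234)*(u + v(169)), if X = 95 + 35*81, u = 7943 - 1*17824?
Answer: -5096550206/47 ≈ -1.0844e+8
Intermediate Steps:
v(E) = -105/94 + E (v(E) = -105*1/94 + E = -105/94 + E)
u = -9881 (u = 7943 - 17824 = -9881)
X = 2930 (X = 95 + 2835 = 2930)
(X + 8234)*(u + v(169)) = (2930 + 8234)*(-9881 + (-105/94 + 169)) = 11164*(-9881 + 15781/94) = 11164*(-913033/94) = -5096550206/47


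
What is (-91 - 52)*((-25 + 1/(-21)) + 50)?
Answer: -74932/21 ≈ -3568.2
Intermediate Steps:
(-91 - 52)*((-25 + 1/(-21)) + 50) = -143*((-25 - 1/21) + 50) = -143*(-526/21 + 50) = -143*524/21 = -74932/21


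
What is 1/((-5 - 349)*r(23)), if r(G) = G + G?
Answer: -1/16284 ≈ -6.1410e-5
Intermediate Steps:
r(G) = 2*G
1/((-5 - 349)*r(23)) = 1/((-5 - 349)*(2*23)) = 1/(-354*46) = 1/(-16284) = -1/16284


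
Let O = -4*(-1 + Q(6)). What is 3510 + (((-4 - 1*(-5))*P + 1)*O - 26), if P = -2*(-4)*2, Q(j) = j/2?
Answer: 3348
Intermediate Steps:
Q(j) = j/2 (Q(j) = j*(½) = j/2)
P = 16 (P = 8*2 = 16)
O = -8 (O = -4*(-1 + (½)*6) = -4*(-1 + 3) = -4*2 = -8)
3510 + (((-4 - 1*(-5))*P + 1)*O - 26) = 3510 + (((-4 - 1*(-5))*16 + 1)*(-8) - 26) = 3510 + (((-4 + 5)*16 + 1)*(-8) - 26) = 3510 + ((1*16 + 1)*(-8) - 26) = 3510 + ((16 + 1)*(-8) - 26) = 3510 + (17*(-8) - 26) = 3510 + (-136 - 26) = 3510 - 162 = 3348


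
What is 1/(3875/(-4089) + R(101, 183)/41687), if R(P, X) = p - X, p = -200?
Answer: -170458143/163103212 ≈ -1.0451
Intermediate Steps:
R(P, X) = -200 - X
1/(3875/(-4089) + R(101, 183)/41687) = 1/(3875/(-4089) + (-200 - 1*183)/41687) = 1/(3875*(-1/4089) + (-200 - 183)*(1/41687)) = 1/(-3875/4089 - 383*1/41687) = 1/(-3875/4089 - 383/41687) = 1/(-163103212/170458143) = -170458143/163103212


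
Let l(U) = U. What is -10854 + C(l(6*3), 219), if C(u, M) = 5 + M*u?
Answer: -6907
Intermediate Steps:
-10854 + C(l(6*3), 219) = -10854 + (5 + 219*(6*3)) = -10854 + (5 + 219*18) = -10854 + (5 + 3942) = -10854 + 3947 = -6907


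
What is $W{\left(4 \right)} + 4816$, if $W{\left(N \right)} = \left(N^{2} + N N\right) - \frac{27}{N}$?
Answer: $\frac{19365}{4} \approx 4841.3$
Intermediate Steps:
$W{\left(N \right)} = - \frac{27}{N} + 2 N^{2}$ ($W{\left(N \right)} = \left(N^{2} + N^{2}\right) - \frac{27}{N} = 2 N^{2} - \frac{27}{N} = - \frac{27}{N} + 2 N^{2}$)
$W{\left(4 \right)} + 4816 = \frac{-27 + 2 \cdot 4^{3}}{4} + 4816 = \frac{-27 + 2 \cdot 64}{4} + 4816 = \frac{-27 + 128}{4} + 4816 = \frac{1}{4} \cdot 101 + 4816 = \frac{101}{4} + 4816 = \frac{19365}{4}$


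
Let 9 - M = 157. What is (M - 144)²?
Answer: 85264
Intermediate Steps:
M = -148 (M = 9 - 1*157 = 9 - 157 = -148)
(M - 144)² = (-148 - 144)² = (-292)² = 85264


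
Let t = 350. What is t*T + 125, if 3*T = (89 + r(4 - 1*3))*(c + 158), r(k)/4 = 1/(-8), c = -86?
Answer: 743525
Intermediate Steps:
r(k) = -1/2 (r(k) = 4/(-8) = 4*(-1/8) = -1/2)
T = 2124 (T = ((89 - 1/2)*(-86 + 158))/3 = ((177/2)*72)/3 = (1/3)*6372 = 2124)
t*T + 125 = 350*2124 + 125 = 743400 + 125 = 743525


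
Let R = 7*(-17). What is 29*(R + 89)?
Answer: -870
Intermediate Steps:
R = -119
29*(R + 89) = 29*(-119 + 89) = 29*(-30) = -870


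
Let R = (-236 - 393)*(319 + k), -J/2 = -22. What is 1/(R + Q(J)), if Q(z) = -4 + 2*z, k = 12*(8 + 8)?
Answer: -1/321335 ≈ -3.1120e-6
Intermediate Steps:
J = 44 (J = -2*(-22) = 44)
k = 192 (k = 12*16 = 192)
R = -321419 (R = (-236 - 393)*(319 + 192) = -629*511 = -321419)
1/(R + Q(J)) = 1/(-321419 + (-4 + 2*44)) = 1/(-321419 + (-4 + 88)) = 1/(-321419 + 84) = 1/(-321335) = -1/321335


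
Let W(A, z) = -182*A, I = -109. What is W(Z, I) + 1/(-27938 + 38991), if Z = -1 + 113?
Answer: -225304351/11053 ≈ -20384.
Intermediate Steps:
Z = 112
W(Z, I) + 1/(-27938 + 38991) = -182*112 + 1/(-27938 + 38991) = -20384 + 1/11053 = -225304351/11053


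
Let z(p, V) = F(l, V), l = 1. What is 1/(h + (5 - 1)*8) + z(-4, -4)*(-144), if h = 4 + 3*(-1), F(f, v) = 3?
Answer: -14255/33 ≈ -431.97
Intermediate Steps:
h = 1 (h = 4 - 3 = 1)
z(p, V) = 3
1/(h + (5 - 1)*8) + z(-4, -4)*(-144) = 1/(1 + (5 - 1)*8) + 3*(-144) = 1/(1 + 4*8) - 432 = 1/(1 + 32) - 432 = 1/33 - 432 = -14255/33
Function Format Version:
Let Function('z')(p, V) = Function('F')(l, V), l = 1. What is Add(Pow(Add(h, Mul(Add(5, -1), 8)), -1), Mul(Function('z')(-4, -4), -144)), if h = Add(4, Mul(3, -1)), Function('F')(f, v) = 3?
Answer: Rational(-14255, 33) ≈ -431.97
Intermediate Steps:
h = 1 (h = Add(4, -3) = 1)
Function('z')(p, V) = 3
Add(Pow(Add(h, Mul(Add(5, -1), 8)), -1), Mul(Function('z')(-4, -4), -144)) = Add(Pow(Add(1, Mul(Add(5, -1), 8)), -1), Mul(3, -144)) = Add(Pow(Add(1, Mul(4, 8)), -1), -432) = Add(Pow(Add(1, 32), -1), -432) = Add(Pow(33, -1), -432) = Add(Rational(1, 33), -432) = Rational(-14255, 33)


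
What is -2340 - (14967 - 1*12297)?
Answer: -5010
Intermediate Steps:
-2340 - (14967 - 1*12297) = -2340 - (14967 - 12297) = -2340 - 1*2670 = -2340 - 2670 = -5010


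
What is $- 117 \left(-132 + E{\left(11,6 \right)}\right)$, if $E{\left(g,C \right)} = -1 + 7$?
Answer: $14742$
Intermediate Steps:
$E{\left(g,C \right)} = 6$
$- 117 \left(-132 + E{\left(11,6 \right)}\right) = - 117 \left(-132 + 6\right) = \left(-117\right) \left(-126\right) = 14742$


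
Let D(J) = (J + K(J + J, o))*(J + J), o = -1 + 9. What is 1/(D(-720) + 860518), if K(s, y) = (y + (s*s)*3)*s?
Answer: 1/12899469366118 ≈ 7.7523e-14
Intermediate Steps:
o = 8
K(s, y) = s*(y + 3*s**2) (K(s, y) = (y + s**2*3)*s = (y + 3*s**2)*s = s*(y + 3*s**2))
D(J) = 2*J*(J + 2*J*(8 + 12*J**2)) (D(J) = (J + (J + J)*(8 + 3*(J + J)**2))*(J + J) = (J + (2*J)*(8 + 3*(2*J)**2))*(2*J) = (J + (2*J)*(8 + 3*(4*J**2)))*(2*J) = (J + (2*J)*(8 + 12*J**2))*(2*J) = (J + 2*J*(8 + 12*J**2))*(2*J) = 2*J*(J + 2*J*(8 + 12*J**2)))
1/(D(-720) + 860518) = 1/((-720)**2*(34 + 48*(-720)**2) + 860518) = 1/(518400*(34 + 48*518400) + 860518) = 1/(518400*(34 + 24883200) + 860518) = 1/(518400*24883234 + 860518) = 1/(12899468505600 + 860518) = 1/12899469366118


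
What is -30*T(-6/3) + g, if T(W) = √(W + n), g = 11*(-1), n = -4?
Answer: -11 - 30*I*√6 ≈ -11.0 - 73.485*I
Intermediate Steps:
g = -11
T(W) = √(-4 + W) (T(W) = √(W - 4) = √(-4 + W))
-30*T(-6/3) + g = -30*√(-4 - 6/3) - 11 = -30*√(-4 - 6*⅓) - 11 = -30*√(-4 - 2) - 11 = -30*I*√6 - 11 = -11 - 30*I*√6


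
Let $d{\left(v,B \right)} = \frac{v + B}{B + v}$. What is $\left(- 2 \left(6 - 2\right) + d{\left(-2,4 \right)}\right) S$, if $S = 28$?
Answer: $-196$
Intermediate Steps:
$d{\left(v,B \right)} = 1$ ($d{\left(v,B \right)} = \frac{B + v}{B + v} = 1$)
$\left(- 2 \left(6 - 2\right) + d{\left(-2,4 \right)}\right) S = \left(- 2 \left(6 - 2\right) + 1\right) 28 = \left(\left(-2\right) 4 + 1\right) 28 = \left(-8 + 1\right) 28 = \left(-7\right) 28 = -196$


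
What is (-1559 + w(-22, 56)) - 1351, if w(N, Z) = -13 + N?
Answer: -2945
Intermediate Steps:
(-1559 + w(-22, 56)) - 1351 = (-1559 + (-13 - 22)) - 1351 = (-1559 - 35) - 1351 = -1594 - 1351 = -2945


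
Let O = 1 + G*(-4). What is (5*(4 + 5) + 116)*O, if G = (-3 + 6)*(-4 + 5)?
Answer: -1771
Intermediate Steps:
G = 3 (G = 3*1 = 3)
O = -11 (O = 1 + 3*(-4) = 1 - 12 = -11)
(5*(4 + 5) + 116)*O = (5*(4 + 5) + 116)*(-11) = (5*9 + 116)*(-11) = (45 + 116)*(-11) = 161*(-11) = -1771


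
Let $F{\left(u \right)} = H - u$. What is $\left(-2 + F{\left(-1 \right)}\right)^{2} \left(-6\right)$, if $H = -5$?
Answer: $-216$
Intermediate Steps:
$F{\left(u \right)} = -5 - u$
$\left(-2 + F{\left(-1 \right)}\right)^{2} \left(-6\right) = \left(-2 - 4\right)^{2} \left(-6\right) = \left(-6\right)^{2} \left(-6\right) = 36 \left(-6\right) = -216$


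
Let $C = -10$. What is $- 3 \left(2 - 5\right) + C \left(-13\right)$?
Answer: $139$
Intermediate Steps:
$- 3 \left(2 - 5\right) + C \left(-13\right) = - 3 \left(2 - 5\right) - -130 = \left(-3\right) \left(-3\right) + 130 = 9 + 130 = 139$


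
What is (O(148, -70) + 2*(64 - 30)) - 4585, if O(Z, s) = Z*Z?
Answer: 17387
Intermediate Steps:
O(Z, s) = Z²
(O(148, -70) + 2*(64 - 30)) - 4585 = (148² + 2*(64 - 30)) - 4585 = (21904 + 2*34) - 4585 = (21904 + 68) - 4585 = 21972 - 4585 = 17387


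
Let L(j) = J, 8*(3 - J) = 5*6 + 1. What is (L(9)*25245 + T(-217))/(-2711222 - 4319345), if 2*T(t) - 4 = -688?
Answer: 179451/56244536 ≈ 0.0031906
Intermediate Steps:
J = -7/8 (J = 3 - (5*6 + 1)/8 = 3 - (30 + 1)/8 = 3 - ⅛*31 = 3 - 31/8 = -7/8 ≈ -0.87500)
L(j) = -7/8
T(t) = -342 (T(t) = 2 + (½)*(-688) = 2 - 344 = -342)
(L(9)*25245 + T(-217))/(-2711222 - 4319345) = (-7/8*25245 - 342)/(-2711222 - 4319345) = (-176715/8 - 342)/(-7030567) = -179451/8*(-1/7030567) = 179451/56244536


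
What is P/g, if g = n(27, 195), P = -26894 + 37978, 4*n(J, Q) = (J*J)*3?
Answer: 44336/2187 ≈ 20.273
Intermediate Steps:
n(J, Q) = 3*J**2/4 (n(J, Q) = ((J*J)*3)/4 = (J**2*3)/4 = (3*J**2)/4 = 3*J**2/4)
P = 11084
g = 2187/4 (g = (3/4)*27**2 = (3/4)*729 = 2187/4 ≈ 546.75)
P/g = 11084/(2187/4) = 11084*(4/2187) = 44336/2187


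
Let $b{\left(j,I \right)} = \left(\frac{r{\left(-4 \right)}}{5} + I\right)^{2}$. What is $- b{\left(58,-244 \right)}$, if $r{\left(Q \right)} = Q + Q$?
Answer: $- \frac{1507984}{25} \approx -60319.0$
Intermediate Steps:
$r{\left(Q \right)} = 2 Q$
$b{\left(j,I \right)} = \left(- \frac{8}{5} + I\right)^{2}$ ($b{\left(j,I \right)} = \left(\frac{2 \left(-4\right)}{5} + I\right)^{2} = \left(\left(-8\right) \frac{1}{5} + I\right)^{2} = \left(- \frac{8}{5} + I\right)^{2}$)
$- b{\left(58,-244 \right)} = - \frac{\left(-8 + 5 \left(-244\right)\right)^{2}}{25} = - \frac{\left(-8 - 1220\right)^{2}}{25} = - \frac{\left(-1228\right)^{2}}{25} = - \frac{1507984}{25}$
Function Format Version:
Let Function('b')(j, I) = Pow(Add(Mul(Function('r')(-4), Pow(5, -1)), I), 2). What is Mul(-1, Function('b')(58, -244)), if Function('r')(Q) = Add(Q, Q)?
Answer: Rational(-1507984, 25) ≈ -60319.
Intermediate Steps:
Function('r')(Q) = Mul(2, Q)
Function('b')(j, I) = Pow(Add(Rational(-8, 5), I), 2) (Function('b')(j, I) = Pow(Add(Mul(Mul(2, -4), Pow(5, -1)), I), 2) = Pow(Add(Mul(-8, Rational(1, 5)), I), 2) = Pow(Add(Rational(-8, 5), I), 2))
Mul(-1, Function('b')(58, -244)) = Mul(-1, Mul(Rational(1, 25), Pow(Add(-8, Mul(5, -244)), 2))) = Mul(-1, Mul(Rational(1, 25), Pow(Add(-8, -1220), 2))) = Mul(-1, Mul(Rational(1, 25), Pow(-1228, 2))) = Mul(-1, Mul(Rational(1, 25), 1507984)) = Mul(-1, Rational(1507984, 25)) = Rational(-1507984, 25)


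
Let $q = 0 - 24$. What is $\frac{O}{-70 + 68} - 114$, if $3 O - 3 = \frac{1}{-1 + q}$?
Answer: $- \frac{8587}{75} \approx -114.49$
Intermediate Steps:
$q = -24$ ($q = 0 - 24 = -24$)
$O = \frac{74}{75}$ ($O = 1 + \frac{1}{3 \left(-1 - 24\right)} = 1 + \frac{1}{3 \left(-25\right)} = 1 + \frac{1}{3} \left(- \frac{1}{25}\right) = 1 - \frac{1}{75} = \frac{74}{75} \approx 0.98667$)
$\frac{O}{-70 + 68} - 114 = \frac{1}{-70 + 68} \cdot \frac{74}{75} - 114 = \frac{1}{-2} \cdot \frac{74}{75} - 114 = \left(- \frac{1}{2}\right) \frac{74}{75} - 114 = - \frac{37}{75} - 114 = - \frac{8587}{75}$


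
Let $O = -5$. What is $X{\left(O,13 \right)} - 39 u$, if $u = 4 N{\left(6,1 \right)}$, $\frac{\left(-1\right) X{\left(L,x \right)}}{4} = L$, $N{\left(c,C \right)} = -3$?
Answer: $488$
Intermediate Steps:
$X{\left(L,x \right)} = - 4 L$
$u = -12$ ($u = 4 \left(-3\right) = -12$)
$X{\left(O,13 \right)} - 39 u = \left(-4\right) \left(-5\right) - -468 = 20 + 468 = 488$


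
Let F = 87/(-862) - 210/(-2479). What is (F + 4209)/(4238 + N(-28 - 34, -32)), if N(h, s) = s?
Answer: 2998056343/2995930996 ≈ 1.0007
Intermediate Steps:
F = -34653/2136898 (F = 87*(-1/862) - 210*(-1/2479) = -87/862 + 210/2479 = -34653/2136898 ≈ -0.016216)
(F + 4209)/(4238 + N(-28 - 34, -32)) = (-34653/2136898 + 4209)/(4238 - 32) = (8994169029/2136898)/4206 = (8994169029/2136898)*(1/4206) = 2998056343/2995930996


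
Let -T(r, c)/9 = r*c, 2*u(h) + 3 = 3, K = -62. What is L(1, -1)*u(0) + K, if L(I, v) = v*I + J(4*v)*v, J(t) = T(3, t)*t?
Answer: -62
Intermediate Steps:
u(h) = 0 (u(h) = -3/2 + (½)*3 = -3/2 + 3/2 = 0)
T(r, c) = -9*c*r (T(r, c) = -9*r*c = -9*c*r)
J(t) = -27*t² (J(t) = (-9*t*3)*t = (-27*t)*t = -27*t²)
L(I, v) = -432*v³ + I*v (L(I, v) = v*I + (-27*16*v²)*v = I*v + (-432*v²)*v = I*v - 432*v³ = -432*v³ + I*v)
L(1, -1)*u(0) + K = -(1 - 432*(-1)²)*0 - 62 = -(1 - 432*1)*0 - 62 = -(1 - 432)*0 - 62 = -1*(-431)*0 - 62 = 431*0 - 62 = 0 - 62 = -62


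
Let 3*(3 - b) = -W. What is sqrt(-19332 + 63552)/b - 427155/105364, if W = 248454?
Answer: -427155/105364 + 2*sqrt(11055)/82821 ≈ -4.0516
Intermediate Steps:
b = 82821 (b = 3 - (-1)*248454/3 = 3 - 1/3*(-248454) = 3 + 82818 = 82821)
sqrt(-19332 + 63552)/b - 427155/105364 = sqrt(-19332 + 63552)/82821 - 427155/105364 = sqrt(44220)*(1/82821) - 427155*1/105364 = (2*sqrt(11055))*(1/82821) - 427155/105364 = 2*sqrt(11055)/82821 - 427155/105364 = -427155/105364 + 2*sqrt(11055)/82821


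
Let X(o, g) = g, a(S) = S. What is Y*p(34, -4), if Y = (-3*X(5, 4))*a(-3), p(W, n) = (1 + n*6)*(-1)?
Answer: 828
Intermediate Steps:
p(W, n) = -1 - 6*n (p(W, n) = (1 + 6*n)*(-1) = -1 - 6*n)
Y = 36 (Y = -3*4*(-3) = -12*(-3) = 36)
Y*p(34, -4) = 36*(-1 - 6*(-4)) = 36*(-1 + 24) = 36*23 = 828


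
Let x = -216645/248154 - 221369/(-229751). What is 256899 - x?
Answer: 4882246428428505/19004543218 ≈ 2.5690e+5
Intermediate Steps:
x = 1719732477/19004543218 (x = -216645*1/248154 - 221369*(-1/229751) = -72215/82718 + 221369/229751 = 1719732477/19004543218 ≈ 0.090491)
256899 - x = 256899 - 1*1719732477/19004543218 = 256899 - 1719732477/19004543218 = 4882246428428505/19004543218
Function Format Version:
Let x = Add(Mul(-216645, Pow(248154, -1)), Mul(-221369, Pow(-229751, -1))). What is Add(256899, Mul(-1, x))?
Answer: Rational(4882246428428505, 19004543218) ≈ 2.5690e+5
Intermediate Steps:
x = Rational(1719732477, 19004543218) (x = Add(Mul(-216645, Rational(1, 248154)), Mul(-221369, Rational(-1, 229751))) = Add(Rational(-72215, 82718), Rational(221369, 229751)) = Rational(1719732477, 19004543218) ≈ 0.090491)
Add(256899, Mul(-1, x)) = Add(256899, Mul(-1, Rational(1719732477, 19004543218))) = Add(256899, Rational(-1719732477, 19004543218)) = Rational(4882246428428505, 19004543218)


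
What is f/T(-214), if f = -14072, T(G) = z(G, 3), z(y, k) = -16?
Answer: 1759/2 ≈ 879.50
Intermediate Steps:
T(G) = -16
f/T(-214) = -14072/(-16) = -14072*(-1/16) = 1759/2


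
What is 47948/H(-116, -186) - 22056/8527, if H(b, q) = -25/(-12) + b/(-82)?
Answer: 201117518856/14674967 ≈ 13705.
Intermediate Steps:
H(b, q) = 25/12 - b/82 (H(b, q) = -25*(-1/12) + b*(-1/82) = 25/12 - b/82)
47948/H(-116, -186) - 22056/8527 = 47948/(25/12 - 1/82*(-116)) - 22056/8527 = 47948/(25/12 + 58/41) - 22056*1/8527 = 47948/(1721/492) - 22056/8527 = 47948*(492/1721) - 22056/8527 = 23590416/1721 - 22056/8527 = 201117518856/14674967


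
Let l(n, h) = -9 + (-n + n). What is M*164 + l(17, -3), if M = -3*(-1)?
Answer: 483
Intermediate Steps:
M = 3
l(n, h) = -9 (l(n, h) = -9 + 0 = -9)
M*164 + l(17, -3) = 3*164 - 9 = 492 - 9 = 483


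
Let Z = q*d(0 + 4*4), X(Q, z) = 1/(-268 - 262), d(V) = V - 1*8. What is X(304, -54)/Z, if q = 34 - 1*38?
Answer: 1/16960 ≈ 5.8962e-5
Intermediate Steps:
d(V) = -8 + V (d(V) = V - 8 = -8 + V)
q = -4 (q = 34 - 38 = -4)
X(Q, z) = -1/530 (X(Q, z) = 1/(-530) = -1/530)
Z = -32 (Z = -4*(-8 + (0 + 4*4)) = -4*(-8 + (0 + 16)) = -4*(-8 + 16) = -4*8 = -32)
X(304, -54)/Z = -1/530/(-32) = -1/530*(-1/32) = 1/16960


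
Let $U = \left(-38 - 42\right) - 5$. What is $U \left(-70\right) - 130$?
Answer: $5820$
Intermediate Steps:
$U = -85$ ($U = -80 - 5 = -85$)
$U \left(-70\right) - 130 = \left(-85\right) \left(-70\right) - 130 = 5950 - 130 = 5820$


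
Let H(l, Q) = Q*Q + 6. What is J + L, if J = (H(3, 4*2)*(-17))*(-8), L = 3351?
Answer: 12871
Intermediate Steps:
H(l, Q) = 6 + Q² (H(l, Q) = Q² + 6 = 6 + Q²)
J = 9520 (J = ((6 + (4*2)²)*(-17))*(-8) = ((6 + 8²)*(-17))*(-8) = ((6 + 64)*(-17))*(-8) = (70*(-17))*(-8) = -1190*(-8) = 9520)
J + L = 9520 + 3351 = 12871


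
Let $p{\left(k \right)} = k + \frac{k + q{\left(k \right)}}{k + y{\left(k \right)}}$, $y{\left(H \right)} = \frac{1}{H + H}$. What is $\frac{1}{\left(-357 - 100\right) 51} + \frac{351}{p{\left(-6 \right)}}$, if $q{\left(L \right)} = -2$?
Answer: $- \frac{66355067}{885666} \approx -74.921$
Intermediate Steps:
$y{\left(H \right)} = \frac{1}{2 H}$
$p{\left(k \right)} = k + \frac{-2 + k}{k + \frac{1}{2 k}}$ ($p{\left(k \right)} = k + \frac{k - 2}{k + \frac{1}{2 k}} = k + \frac{-2 + k}{k + \frac{1}{2 k}}$)
$\frac{1}{\left(-357 - 100\right) 51} + \frac{351}{p{\left(-6 \right)}} = \frac{1}{\left(-357 - 100\right) 51} + \frac{351}{\left(-6\right) \frac{1}{1 + 2 \left(-6\right)^{2}} \left(-3 + 2 \left(-6\right) + 2 \left(-6\right)^{2}\right)} = \frac{1}{-457} \cdot \frac{1}{51} + \frac{351}{\left(-6\right) \frac{1}{1 + 2 \cdot 36} \left(-3 - 12 + 2 \cdot 36\right)} = \left(- \frac{1}{457}\right) \frac{1}{51} + \frac{351}{\left(-6\right) \frac{1}{1 + 72} \left(-3 - 12 + 72\right)} = - \frac{1}{23307} + \frac{351}{\left(-6\right) \frac{1}{73} \cdot 57} = - \frac{1}{23307} + \frac{351}{- \frac{342}{73}} = - \frac{1}{23307} + 351 \left(- \frac{73}{342}\right) = - \frac{1}{23307} - \frac{2847}{38} = - \frac{66355067}{885666}$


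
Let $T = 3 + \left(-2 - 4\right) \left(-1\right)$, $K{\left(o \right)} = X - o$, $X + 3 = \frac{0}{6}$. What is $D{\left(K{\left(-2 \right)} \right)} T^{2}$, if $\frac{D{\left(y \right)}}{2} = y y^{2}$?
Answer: $-162$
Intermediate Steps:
$X = -3$ ($X = -3 + \frac{0}{6} = -3 + 0 \cdot \frac{1}{6} = -3 + 0 = -3$)
$K{\left(o \right)} = -3 - o$
$D{\left(y \right)} = 2 y^{3}$ ($D{\left(y \right)} = 2 y y^{2} = 2 y^{3}$)
$T = 9$ ($T = 3 - -6 = 3 + 6 = 9$)
$D{\left(K{\left(-2 \right)} \right)} T^{2} = 2 \left(-3 - -2\right)^{3} \cdot 9^{2} = 2 \left(-3 + 2\right)^{3} \cdot 81 = 2 \left(-1\right)^{3} \cdot 81 = 2 \left(-1\right) 81 = \left(-2\right) 81 = -162$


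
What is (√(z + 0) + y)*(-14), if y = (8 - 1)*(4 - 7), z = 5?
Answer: 294 - 14*√5 ≈ 262.69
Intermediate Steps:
y = -21 (y = 7*(-3) = -21)
(√(z + 0) + y)*(-14) = (√(5 + 0) - 21)*(-14) = (√5 - 21)*(-14) = (-21 + √5)*(-14) = 294 - 14*√5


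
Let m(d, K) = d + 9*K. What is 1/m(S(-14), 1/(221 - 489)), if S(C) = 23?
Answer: 268/6155 ≈ 0.043542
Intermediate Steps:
1/m(S(-14), 1/(221 - 489)) = 1/(23 + 9/(221 - 489)) = 1/(23 + 9/(-268)) = 1/(23 + 9*(-1/268)) = 1/(23 - 9/268) = 1/(6155/268) = 268/6155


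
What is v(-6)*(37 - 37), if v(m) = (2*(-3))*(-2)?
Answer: 0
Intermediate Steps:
v(m) = 12 (v(m) = -6*(-2) = 12)
v(-6)*(37 - 37) = 12*(37 - 37) = 12*0 = 0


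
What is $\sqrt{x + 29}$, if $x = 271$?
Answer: $10 \sqrt{3} \approx 17.32$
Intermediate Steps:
$\sqrt{x + 29} = \sqrt{271 + 29} = \sqrt{300} = 10 \sqrt{3}$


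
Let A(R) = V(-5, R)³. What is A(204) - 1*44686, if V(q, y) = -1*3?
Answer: -44713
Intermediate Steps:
V(q, y) = -3
A(R) = -27 (A(R) = (-3)³ = -27)
A(204) - 1*44686 = -27 - 1*44686 = -27 - 44686 = -44713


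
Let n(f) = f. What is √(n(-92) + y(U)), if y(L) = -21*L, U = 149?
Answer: I*√3221 ≈ 56.754*I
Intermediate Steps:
√(n(-92) + y(U)) = √(-92 - 21*149) = √(-92 - 3129) = √(-3221) = I*√3221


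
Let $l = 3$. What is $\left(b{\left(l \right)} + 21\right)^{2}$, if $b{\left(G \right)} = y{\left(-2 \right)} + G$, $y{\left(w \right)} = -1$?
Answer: $529$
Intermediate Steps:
$b{\left(G \right)} = -1 + G$
$\left(b{\left(l \right)} + 21\right)^{2} = \left(\left(-1 + 3\right) + 21\right)^{2} = \left(2 + 21\right)^{2} = 23^{2} = 529$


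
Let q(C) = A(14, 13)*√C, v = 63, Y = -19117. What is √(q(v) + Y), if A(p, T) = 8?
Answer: √(-19117 + 24*√7) ≈ 138.03*I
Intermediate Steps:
q(C) = 8*√C
√(q(v) + Y) = √(8*√63 - 19117) = √(8*(3*√7) - 19117) = √(24*√7 - 19117) = √(-19117 + 24*√7)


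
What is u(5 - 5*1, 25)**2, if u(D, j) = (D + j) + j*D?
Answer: 625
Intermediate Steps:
u(D, j) = D + j + D*j (u(D, j) = (D + j) + D*j = D + j + D*j)
u(5 - 5*1, 25)**2 = ((5 - 5*1) + 25 + (5 - 5*1)*25)**2 = ((5 - 5) + 25 + (5 - 5)*25)**2 = (0 + 25 + 0*25)**2 = (0 + 25 + 0)**2 = 25**2 = 625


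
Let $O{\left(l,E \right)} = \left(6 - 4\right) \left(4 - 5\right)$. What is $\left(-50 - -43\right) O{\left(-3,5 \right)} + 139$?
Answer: $153$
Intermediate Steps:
$O{\left(l,E \right)} = -2$ ($O{\left(l,E \right)} = 2 \left(-1\right) = -2$)
$\left(-50 - -43\right) O{\left(-3,5 \right)} + 139 = \left(-50 - -43\right) \left(-2\right) + 139 = \left(-50 + 43\right) \left(-2\right) + 139 = \left(-7\right) \left(-2\right) + 139 = 14 + 139 = 153$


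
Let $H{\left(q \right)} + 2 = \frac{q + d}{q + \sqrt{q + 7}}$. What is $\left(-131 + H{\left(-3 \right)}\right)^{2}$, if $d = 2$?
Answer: $17424$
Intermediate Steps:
$H{\left(q \right)} = -2 + \frac{2 + q}{q + \sqrt{7 + q}}$ ($H{\left(q \right)} = -2 + \frac{q + 2}{q + \sqrt{q + 7}} = -2 + \frac{2 + q}{q + \sqrt{7 + q}}$)
$\left(-131 + H{\left(-3 \right)}\right)^{2} = \left(-131 + \frac{2 - -3 - 2 \sqrt{7 - 3}}{-3 + \sqrt{7 - 3}}\right)^{2} = \left(-131 + \frac{2 + 3 - 2 \sqrt{4}}{-3 + \sqrt{4}}\right)^{2} = \left(-131 + \frac{2 + 3 - 4}{-3 + 2}\right)^{2} = \left(-131 + \frac{2 + 3 - 4}{-1}\right)^{2} = \left(-131 - 1\right)^{2} = \left(-132\right)^{2} = 17424$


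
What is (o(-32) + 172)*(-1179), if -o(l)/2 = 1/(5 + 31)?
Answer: -405445/2 ≈ -2.0272e+5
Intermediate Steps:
o(l) = -1/18 (o(l) = -2/(5 + 31) = -2/36 = -2*1/36 = -1/18)
(o(-32) + 172)*(-1179) = (-1/18 + 172)*(-1179) = (3095/18)*(-1179) = -405445/2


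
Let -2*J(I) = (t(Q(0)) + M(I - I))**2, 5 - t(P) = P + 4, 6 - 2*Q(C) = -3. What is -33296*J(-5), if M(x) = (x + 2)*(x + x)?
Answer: 203938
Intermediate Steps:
Q(C) = 9/2 (Q(C) = 3 - 1/2*(-3) = 3 + 3/2 = 9/2)
t(P) = 1 - P (t(P) = 5 - (P + 4) = 5 - (4 + P) = 5 + (-4 - P) = 1 - P)
M(x) = 2*x*(2 + x) (M(x) = (2 + x)*(2*x) = 2*x*(2 + x))
J(I) = -49/8 (J(I) = -((1 - 1*9/2) + 2*(I - I)*(2 + (I - I)))**2/2 = -((1 - 9/2) + 2*0*(2 + 0))**2/2 = -(-7/2 + 2*0*2)**2/2 = -(-7/2 + 0)**2/2 = -(-7/2)**2/2 = -1/2*49/4 = -49/8)
-33296*J(-5) = -33296*(-49/8) = 203938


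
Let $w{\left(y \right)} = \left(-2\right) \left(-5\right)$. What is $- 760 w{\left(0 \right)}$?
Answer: $-7600$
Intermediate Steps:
$w{\left(y \right)} = 10$
$- 760 w{\left(0 \right)} = \left(-760\right) 10 = -7600$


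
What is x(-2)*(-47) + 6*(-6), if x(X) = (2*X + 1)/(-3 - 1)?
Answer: -285/4 ≈ -71.250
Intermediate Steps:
x(X) = -¼ - X/2 (x(X) = (1 + 2*X)/(-4) = (1 + 2*X)*(-¼) = -¼ - X/2)
x(-2)*(-47) + 6*(-6) = (-¼ - ½*(-2))*(-47) + 6*(-6) = (-¼ + 1)*(-47) - 36 = (¾)*(-47) - 36 = -141/4 - 36 = -285/4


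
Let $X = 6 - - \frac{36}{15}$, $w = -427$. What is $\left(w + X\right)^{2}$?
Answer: $\frac{4380649}{25} \approx 1.7523 \cdot 10^{5}$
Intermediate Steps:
$X = \frac{42}{5}$ ($X = 6 - \left(-36\right) \frac{1}{15} = 6 - - \frac{12}{5} = 6 + \frac{12}{5} = \frac{42}{5} \approx 8.4$)
$\left(w + X\right)^{2} = \left(-427 + \frac{42}{5}\right)^{2} = \left(- \frac{2093}{5}\right)^{2} = \frac{4380649}{25}$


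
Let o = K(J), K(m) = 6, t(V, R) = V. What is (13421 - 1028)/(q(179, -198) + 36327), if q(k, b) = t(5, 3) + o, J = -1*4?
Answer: 12393/36338 ≈ 0.34105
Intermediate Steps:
J = -4
o = 6
q(k, b) = 11 (q(k, b) = 5 + 6 = 11)
(13421 - 1028)/(q(179, -198) + 36327) = (13421 - 1028)/(11 + 36327) = 12393/36338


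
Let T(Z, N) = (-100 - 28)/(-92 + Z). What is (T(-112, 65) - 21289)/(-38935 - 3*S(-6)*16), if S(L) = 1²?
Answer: 155101/284019 ≈ 0.54609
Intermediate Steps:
S(L) = 1
T(Z, N) = -128/(-92 + Z)
(T(-112, 65) - 21289)/(-38935 - 3*S(-6)*16) = (-128/(-92 - 112) - 21289)/(-38935 - 3*1*16) = (-128/(-204) - 21289)/(-38935 - 3*16) = (-128*(-1/204) - 21289)/(-38935 - 48) = (32/51 - 21289)/(-38983) = -1085707/51*(-1/38983) = 155101/284019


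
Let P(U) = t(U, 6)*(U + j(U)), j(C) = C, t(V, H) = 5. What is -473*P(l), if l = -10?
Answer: 47300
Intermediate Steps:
P(U) = 10*U (P(U) = 5*(U + U) = 5*(2*U) = 10*U)
-473*P(l) = -4730*(-10) = -473*(-100) = 47300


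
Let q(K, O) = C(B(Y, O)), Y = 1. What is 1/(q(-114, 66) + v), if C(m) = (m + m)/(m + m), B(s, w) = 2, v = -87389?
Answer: -1/87388 ≈ -1.1443e-5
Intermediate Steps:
C(m) = 1 (C(m) = (2*m)/((2*m)) = (2*m)*(1/(2*m)) = 1)
q(K, O) = 1
1/(q(-114, 66) + v) = 1/(1 - 87389) = 1/(-87388) = -1/87388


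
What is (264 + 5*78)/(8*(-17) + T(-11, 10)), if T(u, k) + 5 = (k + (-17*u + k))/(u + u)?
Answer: -4796/1103 ≈ -4.3481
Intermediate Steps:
T(u, k) = -5 + (-17*u + 2*k)/(2*u) (T(u, k) = -5 + (k + (-17*u + k))/(u + u) = -5 + (k + (k - 17*u))/((2*u)) = -5 + (-17*u + 2*k)*(1/(2*u)) = -5 + (-17*u + 2*k)/(2*u))
(264 + 5*78)/(8*(-17) + T(-11, 10)) = (264 + 5*78)/(8*(-17) + (-27/2 + 10/(-11))) = (264 + 390)/(-136 + (-27/2 + 10*(-1/11))) = 654/(-136 + (-27/2 - 10/11)) = 654/(-136 - 317/22) = 654/(-3309/22) = 654*(-22/3309) = -4796/1103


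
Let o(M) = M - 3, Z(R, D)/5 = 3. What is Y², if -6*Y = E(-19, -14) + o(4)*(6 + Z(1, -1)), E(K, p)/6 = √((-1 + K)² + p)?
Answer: 1593/4 + 7*√386 ≈ 535.78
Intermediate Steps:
Z(R, D) = 15 (Z(R, D) = 5*3 = 15)
o(M) = -3 + M
E(K, p) = 6*√(p + (-1 + K)²) (E(K, p) = 6*√((-1 + K)² + p) = 6*√(p + (-1 + K)²))
Y = -7/2 - √386 (Y = -(6*√(-14 + (-1 - 19)²) + (-3 + 4)*(6 + 15))/6 = -(6*√(-14 + (-20)²) + 1*21)/6 = -(6*√(-14 + 400) + 21)/6 = -(6*√386 + 21)/6 = -(21 + 6*√386)/6 = -7/2 - √386 ≈ -23.147)
Y² = (-7/2 - √386)²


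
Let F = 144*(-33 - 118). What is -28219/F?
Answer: 28219/21744 ≈ 1.2978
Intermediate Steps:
F = -21744 (F = 144*(-151) = -21744)
-28219/F = -28219/(-21744) = -28219*(-1/21744) = 28219/21744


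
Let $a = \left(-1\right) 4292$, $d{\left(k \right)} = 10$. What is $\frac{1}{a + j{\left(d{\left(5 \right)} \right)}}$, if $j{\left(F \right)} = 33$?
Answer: $- \frac{1}{4259} \approx -0.0002348$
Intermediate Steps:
$a = -4292$
$\frac{1}{a + j{\left(d{\left(5 \right)} \right)}} = \frac{1}{-4292 + 33} = \frac{1}{-4259} = - \frac{1}{4259}$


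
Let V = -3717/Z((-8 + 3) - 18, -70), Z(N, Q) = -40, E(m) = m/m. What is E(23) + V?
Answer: 3757/40 ≈ 93.925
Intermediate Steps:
E(m) = 1
V = 3717/40 (V = -3717/(-40) = -3717*(-1/40) = 3717/40 ≈ 92.925)
E(23) + V = 1 + 3717/40 = 3757/40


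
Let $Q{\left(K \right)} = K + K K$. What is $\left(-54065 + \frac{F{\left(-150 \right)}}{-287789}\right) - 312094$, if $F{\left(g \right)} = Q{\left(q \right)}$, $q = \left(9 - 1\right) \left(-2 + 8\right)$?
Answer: $- \frac{105376534803}{287789} \approx -3.6616 \cdot 10^{5}$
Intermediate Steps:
$q = 48$ ($q = 8 \cdot 6 = 48$)
$Q{\left(K \right)} = K + K^{2}$
$F{\left(g \right)} = 2352$ ($F{\left(g \right)} = 48 \left(1 + 48\right) = 48 \cdot 49 = 2352$)
$\left(-54065 + \frac{F{\left(-150 \right)}}{-287789}\right) - 312094 = \left(-54065 + \frac{2352}{-287789}\right) - 312094 = \left(-54065 + 2352 \left(- \frac{1}{287789}\right)\right) - 312094 = \left(-54065 - \frac{2352}{287789}\right) - 312094 = - \frac{15559314637}{287789} - 312094 = - \frac{105376534803}{287789}$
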